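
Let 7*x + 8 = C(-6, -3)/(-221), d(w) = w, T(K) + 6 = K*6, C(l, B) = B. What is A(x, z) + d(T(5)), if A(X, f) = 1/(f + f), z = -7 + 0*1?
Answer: 335/14 ≈ 23.929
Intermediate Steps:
T(K) = -6 + 6*K (T(K) = -6 + K*6 = -6 + 6*K)
x = -1765/1547 (x = -8/7 + (-3/(-221))/7 = -8/7 + (-3*(-1/221))/7 = -8/7 + (1/7)*(3/221) = -8/7 + 3/1547 = -1765/1547 ≈ -1.1409)
z = -7 (z = -7 + 0 = -7)
A(X, f) = 1/(2*f)
A(x, z) + d(T(5)) = (1/2)/(-7) + (-6 + 6*5) = (1/2)*(-1/7) + (-6 + 30) = -1/14 + 24 = 335/14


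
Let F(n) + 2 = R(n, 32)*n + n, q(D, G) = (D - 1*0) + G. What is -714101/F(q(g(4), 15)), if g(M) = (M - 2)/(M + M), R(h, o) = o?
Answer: -2856404/2005 ≈ -1424.6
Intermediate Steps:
g(M) = (-2 + M)/(2*M) (g(M) = (-2 + M)/((2*M)) = (-2 + M)*(1/(2*M)) = (-2 + M)/(2*M))
q(D, G) = D + G (q(D, G) = (D + 0) + G = D + G)
F(n) = -2 + 33*n (F(n) = -2 + (32*n + n) = -2 + 33*n)
-714101/F(q(g(4), 15)) = -714101/(-2 + 33*((½)*(-2 + 4)/4 + 15)) = -714101/(-2 + 33*((½)*(¼)*2 + 15)) = -714101/(-2 + 33*(¼ + 15)) = -714101/(-2 + 33*(61/4)) = -714101/(-2 + 2013/4) = -714101/2005/4 = -714101*4/2005 = -2856404/2005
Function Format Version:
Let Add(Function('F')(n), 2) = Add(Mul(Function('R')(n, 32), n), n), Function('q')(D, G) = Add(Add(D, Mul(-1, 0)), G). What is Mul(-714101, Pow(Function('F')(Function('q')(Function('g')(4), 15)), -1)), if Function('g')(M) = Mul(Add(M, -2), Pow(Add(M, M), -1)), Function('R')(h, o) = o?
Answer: Rational(-2856404, 2005) ≈ -1424.6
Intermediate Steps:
Function('g')(M) = Mul(Rational(1, 2), Pow(M, -1), Add(-2, M)) (Function('g')(M) = Mul(Add(-2, M), Pow(Mul(2, M), -1)) = Mul(Add(-2, M), Mul(Rational(1, 2), Pow(M, -1))) = Mul(Rational(1, 2), Pow(M, -1), Add(-2, M)))
Function('q')(D, G) = Add(D, G) (Function('q')(D, G) = Add(Add(D, 0), G) = Add(D, G))
Function('F')(n) = Add(-2, Mul(33, n)) (Function('F')(n) = Add(-2, Add(Mul(32, n), n)) = Add(-2, Mul(33, n)))
Mul(-714101, Pow(Function('F')(Function('q')(Function('g')(4), 15)), -1)) = Mul(-714101, Pow(Add(-2, Mul(33, Add(Mul(Rational(1, 2), Pow(4, -1), Add(-2, 4)), 15))), -1)) = Mul(-714101, Pow(Add(-2, Mul(33, Add(Mul(Rational(1, 2), Rational(1, 4), 2), 15))), -1)) = Mul(-714101, Pow(Add(-2, Mul(33, Add(Rational(1, 4), 15))), -1)) = Mul(-714101, Pow(Add(-2, Mul(33, Rational(61, 4))), -1)) = Mul(-714101, Pow(Add(-2, Rational(2013, 4)), -1)) = Mul(-714101, Pow(Rational(2005, 4), -1)) = Mul(-714101, Rational(4, 2005)) = Rational(-2856404, 2005)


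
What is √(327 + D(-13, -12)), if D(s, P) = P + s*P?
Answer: √471 ≈ 21.703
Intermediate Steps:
D(s, P) = P + P*s
√(327 + D(-13, -12)) = √(327 - 12*(1 - 13)) = √(327 - 12*(-12)) = √(327 + 144) = √471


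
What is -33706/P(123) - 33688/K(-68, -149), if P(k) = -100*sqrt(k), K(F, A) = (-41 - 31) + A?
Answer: 33688/221 + 16853*sqrt(123)/6150 ≈ 182.83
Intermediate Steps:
K(F, A) = -72 + A
-33706/P(123) - 33688/K(-68, -149) = -33706*(-sqrt(123)/12300) - 33688/(-72 - 149) = -(-16853)*sqrt(123)/6150 - 33688/(-221) = 16853*sqrt(123)/6150 - 33688*(-1/221) = 16853*sqrt(123)/6150 + 33688/221 = 33688/221 + 16853*sqrt(123)/6150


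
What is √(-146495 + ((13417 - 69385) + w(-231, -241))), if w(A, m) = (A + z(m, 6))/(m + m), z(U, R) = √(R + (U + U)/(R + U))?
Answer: √(-2597612949950750 - 226540*√111155)/113270 ≈ 449.96*I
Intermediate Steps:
z(U, R) = √(R + 2*U/(R + U)) (z(U, R) = √(R + (2*U)/(R + U)) = √(R + 2*U/(R + U)))
w(A, m) = (A + √((36 + 8*m)/(6 + m)))/(2*m) (w(A, m) = (A + √((2*m + 6*(6 + m))/(6 + m)))/(m + m) = (A + √((2*m + (36 + 6*m))/(6 + m)))/((2*m)) = (A + √((36 + 8*m)/(6 + m)))*(1/(2*m)) = (A + √((36 + 8*m)/(6 + m)))/(2*m))
√(-146495 + ((13417 - 69385) + w(-231, -241))) = √(-146495 + ((13417 - 69385) + (√((9 + 2*(-241))/(6 - 241)) + (½)*(-231))/(-241))) = √(-146495 + (-55968 - (√((9 - 482)/(-235)) - 231/2)/241)) = √(-146495 + (-55968 - (√(-1/235*(-473)) - 231/2)/241)) = √(-146495 + (-55968 - (√(473/235) - 231/2)/241)) = √(-146495 + (-55968 - (√111155/235 - 231/2)/241)) = √(-146495 + (-55968 - (-231/2 + √111155/235)/241)) = √(-146495 + (-55968 + (231/482 - √111155/56635))) = √(-146495 + (-26976345/482 - √111155/56635)) = √(-97586935/482 - √111155/56635)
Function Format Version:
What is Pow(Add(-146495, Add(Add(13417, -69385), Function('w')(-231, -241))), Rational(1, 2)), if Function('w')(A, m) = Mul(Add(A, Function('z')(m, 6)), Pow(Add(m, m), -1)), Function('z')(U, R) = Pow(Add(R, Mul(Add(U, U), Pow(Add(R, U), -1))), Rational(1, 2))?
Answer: Mul(Rational(1, 113270), Pow(Add(-2597612949950750, Mul(-226540, Pow(111155, Rational(1, 2)))), Rational(1, 2))) ≈ Mul(449.96, I)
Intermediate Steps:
Function('z')(U, R) = Pow(Add(R, Mul(2, U, Pow(Add(R, U), -1))), Rational(1, 2)) (Function('z')(U, R) = Pow(Add(R, Mul(Mul(2, U), Pow(Add(R, U), -1))), Rational(1, 2)) = Pow(Add(R, Mul(2, U, Pow(Add(R, U), -1))), Rational(1, 2)))
Function('w')(A, m) = Mul(Rational(1, 2), Pow(m, -1), Add(A, Pow(Mul(Pow(Add(6, m), -1), Add(36, Mul(8, m))), Rational(1, 2)))) (Function('w')(A, m) = Mul(Add(A, Pow(Mul(Pow(Add(6, m), -1), Add(Mul(2, m), Mul(6, Add(6, m)))), Rational(1, 2))), Pow(Add(m, m), -1)) = Mul(Add(A, Pow(Mul(Pow(Add(6, m), -1), Add(Mul(2, m), Add(36, Mul(6, m)))), Rational(1, 2))), Pow(Mul(2, m), -1)) = Mul(Add(A, Pow(Mul(Pow(Add(6, m), -1), Add(36, Mul(8, m))), Rational(1, 2))), Mul(Rational(1, 2), Pow(m, -1))) = Mul(Rational(1, 2), Pow(m, -1), Add(A, Pow(Mul(Pow(Add(6, m), -1), Add(36, Mul(8, m))), Rational(1, 2)))))
Pow(Add(-146495, Add(Add(13417, -69385), Function('w')(-231, -241))), Rational(1, 2)) = Pow(Add(-146495, Add(Add(13417, -69385), Mul(Pow(-241, -1), Add(Pow(Mul(Pow(Add(6, -241), -1), Add(9, Mul(2, -241))), Rational(1, 2)), Mul(Rational(1, 2), -231))))), Rational(1, 2)) = Pow(Add(-146495, Add(-55968, Mul(Rational(-1, 241), Add(Pow(Mul(Pow(-235, -1), Add(9, -482)), Rational(1, 2)), Rational(-231, 2))))), Rational(1, 2)) = Pow(Add(-146495, Add(-55968, Mul(Rational(-1, 241), Add(Pow(Mul(Rational(-1, 235), -473), Rational(1, 2)), Rational(-231, 2))))), Rational(1, 2)) = Pow(Add(-146495, Add(-55968, Mul(Rational(-1, 241), Add(Pow(Rational(473, 235), Rational(1, 2)), Rational(-231, 2))))), Rational(1, 2)) = Pow(Add(-146495, Add(-55968, Mul(Rational(-1, 241), Add(Mul(Rational(1, 235), Pow(111155, Rational(1, 2))), Rational(-231, 2))))), Rational(1, 2)) = Pow(Add(-146495, Add(-55968, Mul(Rational(-1, 241), Add(Rational(-231, 2), Mul(Rational(1, 235), Pow(111155, Rational(1, 2))))))), Rational(1, 2)) = Pow(Add(-146495, Add(-55968, Add(Rational(231, 482), Mul(Rational(-1, 56635), Pow(111155, Rational(1, 2)))))), Rational(1, 2)) = Pow(Add(-146495, Add(Rational(-26976345, 482), Mul(Rational(-1, 56635), Pow(111155, Rational(1, 2))))), Rational(1, 2)) = Pow(Add(Rational(-97586935, 482), Mul(Rational(-1, 56635), Pow(111155, Rational(1, 2)))), Rational(1, 2))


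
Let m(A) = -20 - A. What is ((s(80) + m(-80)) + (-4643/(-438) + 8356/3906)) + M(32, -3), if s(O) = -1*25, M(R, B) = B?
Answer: 12756997/285138 ≈ 44.740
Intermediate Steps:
s(O) = -25
((s(80) + m(-80)) + (-4643/(-438) + 8356/3906)) + M(32, -3) = ((-25 + (-20 - 1*(-80))) + (-4643/(-438) + 8356/3906)) - 3 = ((-25 + (-20 + 80)) + (-4643*(-1/438) + 8356*(1/3906))) - 3 = ((-25 + 60) + (4643/438 + 4178/1953)) - 3 = (35 + 3632581/285138) - 3 = 13612411/285138 - 3 = 12756997/285138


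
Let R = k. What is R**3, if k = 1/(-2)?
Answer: -1/8 ≈ -0.12500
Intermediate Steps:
k = -1/2 ≈ -0.50000
R = -1/2 ≈ -0.50000
R**3 = (-1/2)**3 = -1/8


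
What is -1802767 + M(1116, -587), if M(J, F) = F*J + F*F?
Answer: -2113290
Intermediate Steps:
M(J, F) = F**2 + F*J (M(J, F) = F*J + F**2 = F**2 + F*J)
-1802767 + M(1116, -587) = -1802767 - 587*(-587 + 1116) = -1802767 - 587*529 = -1802767 - 310523 = -2113290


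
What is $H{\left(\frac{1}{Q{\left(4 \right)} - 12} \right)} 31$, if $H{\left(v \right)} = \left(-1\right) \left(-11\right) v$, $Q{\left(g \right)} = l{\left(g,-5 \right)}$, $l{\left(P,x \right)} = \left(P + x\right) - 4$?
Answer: $- \frac{341}{17} \approx -20.059$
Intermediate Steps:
$l{\left(P,x \right)} = -4 + P + x$
$Q{\left(g \right)} = -9 + g$ ($Q{\left(g \right)} = -4 + g - 5 = -9 + g$)
$H{\left(v \right)} = 11 v$
$H{\left(\frac{1}{Q{\left(4 \right)} - 12} \right)} 31 = \frac{11}{\left(-9 + 4\right) - 12} \cdot 31 = \frac{11}{-5 - 12} \cdot 31 = \frac{11}{-17} \cdot 31 = 11 \left(- \frac{1}{17}\right) 31 = \left(- \frac{11}{17}\right) 31 = - \frac{341}{17}$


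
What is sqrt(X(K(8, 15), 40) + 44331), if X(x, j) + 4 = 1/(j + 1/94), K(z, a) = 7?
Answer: sqrt(627011132101)/3761 ≈ 210.54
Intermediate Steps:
X(x, j) = -4 + 1/(1/94 + j) (X(x, j) = -4 + 1/(j + 1/94) = -4 + 1/(1/94 + j))
sqrt(X(K(8, 15), 40) + 44331) = sqrt(2*(45 - 188*40)/(1 + 94*40) + 44331) = sqrt(2*(45 - 7520)/(1 + 3760) + 44331) = sqrt(2*(-7475)/3761 + 44331) = sqrt(2*(1/3761)*(-7475) + 44331) = sqrt(-14950/3761 + 44331) = sqrt(166713941/3761) = sqrt(627011132101)/3761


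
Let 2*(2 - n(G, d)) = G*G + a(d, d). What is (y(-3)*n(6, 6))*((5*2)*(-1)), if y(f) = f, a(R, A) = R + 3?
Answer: -615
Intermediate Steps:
a(R, A) = 3 + R
n(G, d) = 1/2 - d/2 - G**2/2 (n(G, d) = 2 - (G*G + (3 + d))/2 = 2 - (G**2 + (3 + d))/2 = 2 - (3 + d + G**2)/2 = 2 + (-3/2 - d/2 - G**2/2) = 1/2 - d/2 - G**2/2)
(y(-3)*n(6, 6))*((5*2)*(-1)) = (-3*(1/2 - 1/2*6 - 1/2*6**2))*((5*2)*(-1)) = (-3*(1/2 - 3 - 1/2*36))*(10*(-1)) = -3*(1/2 - 3 - 18)*(-10) = -3*(-41/2)*(-10) = (123/2)*(-10) = -615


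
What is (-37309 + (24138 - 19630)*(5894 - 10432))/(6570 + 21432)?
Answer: -20494613/28002 ≈ -731.90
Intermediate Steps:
(-37309 + (24138 - 19630)*(5894 - 10432))/(6570 + 21432) = (-37309 + 4508*(-4538))/28002 = (-37309 - 20457304)*(1/28002) = -20494613*1/28002 = -20494613/28002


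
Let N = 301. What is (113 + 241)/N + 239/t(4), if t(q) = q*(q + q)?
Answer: 83267/9632 ≈ 8.6448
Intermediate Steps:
t(q) = 2*q² (t(q) = q*(2*q) = 2*q²)
(113 + 241)/N + 239/t(4) = (113 + 241)/301 + 239/((2*4²)) = 354*(1/301) + 239/((2*16)) = 354/301 + 239/32 = 83267/9632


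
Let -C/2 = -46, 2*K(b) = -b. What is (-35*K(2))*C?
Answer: 3220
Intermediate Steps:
K(b) = -b/2 (K(b) = (-b)/2 = -b/2)
C = 92 (C = -2*(-46) = 92)
(-35*K(2))*C = -(-35)*2/2*92 = -35*(-1)*92 = 35*92 = 3220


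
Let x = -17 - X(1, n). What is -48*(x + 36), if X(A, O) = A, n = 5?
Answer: -864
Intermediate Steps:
x = -18 (x = -17 - 1*1 = -17 - 1 = -18)
-48*(x + 36) = -48*(-18 + 36) = -48*18 = -864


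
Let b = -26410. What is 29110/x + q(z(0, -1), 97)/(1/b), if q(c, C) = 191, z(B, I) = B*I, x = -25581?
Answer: -129038523220/25581 ≈ -5.0443e+6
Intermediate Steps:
29110/x + q(z(0, -1), 97)/(1/b) = 29110/(-25581) + 191/(1/(-26410)) = 29110*(-1/25581) + 191/(-1/26410) = -29110/25581 + 191*(-26410) = -29110/25581 - 5044310 = -129038523220/25581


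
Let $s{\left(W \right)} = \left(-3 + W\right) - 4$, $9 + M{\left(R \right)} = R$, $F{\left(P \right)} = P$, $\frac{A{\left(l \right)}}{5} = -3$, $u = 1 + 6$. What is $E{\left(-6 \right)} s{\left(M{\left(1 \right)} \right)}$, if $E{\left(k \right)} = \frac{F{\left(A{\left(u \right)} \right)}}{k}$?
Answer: $- \frac{75}{2} \approx -37.5$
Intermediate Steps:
$u = 7$
$A{\left(l \right)} = -15$ ($A{\left(l \right)} = 5 \left(-3\right) = -15$)
$M{\left(R \right)} = -9 + R$
$E{\left(k \right)} = - \frac{15}{k}$
$s{\left(W \right)} = -7 + W$
$E{\left(-6 \right)} s{\left(M{\left(1 \right)} \right)} = - \frac{15}{-6} \left(-7 + \left(-9 + 1\right)\right) = \left(-15\right) \left(- \frac{1}{6}\right) \left(-7 - 8\right) = \frac{5}{2} \left(-15\right) = - \frac{75}{2}$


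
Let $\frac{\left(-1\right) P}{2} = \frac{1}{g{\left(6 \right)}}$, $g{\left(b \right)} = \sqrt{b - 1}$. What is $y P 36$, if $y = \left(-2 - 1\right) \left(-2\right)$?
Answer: $- \frac{432 \sqrt{5}}{5} \approx -193.2$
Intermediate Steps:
$g{\left(b \right)} = \sqrt{-1 + b}$
$P = - \frac{2 \sqrt{5}}{5}$ ($P = - \frac{2}{\sqrt{-1 + 6}} = - \frac{2}{\sqrt{5}} = - 2 \frac{\sqrt{5}}{5} = - \frac{2 \sqrt{5}}{5} \approx -0.89443$)
$y = 6$ ($y = \left(-3\right) \left(-2\right) = 6$)
$y P 36 = 6 \left(- \frac{2 \sqrt{5}}{5}\right) 36 = - \frac{12 \sqrt{5}}{5} \cdot 36 = - \frac{432 \sqrt{5}}{5}$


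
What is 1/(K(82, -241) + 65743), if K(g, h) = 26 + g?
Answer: 1/65851 ≈ 1.5186e-5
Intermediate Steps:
1/(K(82, -241) + 65743) = 1/((26 + 82) + 65743) = 1/(108 + 65743) = 1/65851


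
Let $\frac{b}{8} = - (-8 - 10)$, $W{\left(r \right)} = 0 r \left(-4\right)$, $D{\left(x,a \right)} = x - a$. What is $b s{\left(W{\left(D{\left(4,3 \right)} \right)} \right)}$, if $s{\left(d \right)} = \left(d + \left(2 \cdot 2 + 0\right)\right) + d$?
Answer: $576$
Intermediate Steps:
$W{\left(r \right)} = 0$ ($W{\left(r \right)} = 0 \left(-4\right) = 0$)
$s{\left(d \right)} = 4 + 2 d$ ($s{\left(d \right)} = \left(d + \left(4 + 0\right)\right) + d = \left(d + 4\right) + d = \left(4 + d\right) + d = 4 + 2 d$)
$b = 144$ ($b = 8 \left(- (-8 - 10)\right) = 8 \left(\left(-1\right) \left(-18\right)\right) = 8 \cdot 18 = 144$)
$b s{\left(W{\left(D{\left(4,3 \right)} \right)} \right)} = 144 \left(4 + 2 \cdot 0\right) = 144 \left(4 + 0\right) = 144 \cdot 4 = 576$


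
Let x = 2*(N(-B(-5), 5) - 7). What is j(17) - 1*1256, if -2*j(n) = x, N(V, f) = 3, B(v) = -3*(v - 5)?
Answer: -1252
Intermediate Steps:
B(v) = 15 - 3*v (B(v) = -3*(-5 + v) = 15 - 3*v)
x = -8 (x = 2*(3 - 7) = 2*(-4) = -8)
j(n) = 4 (j(n) = -½*(-8) = 4)
j(17) - 1*1256 = 4 - 1*1256 = 4 - 1256 = -1252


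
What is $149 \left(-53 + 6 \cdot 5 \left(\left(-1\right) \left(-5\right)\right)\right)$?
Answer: $14453$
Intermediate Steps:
$149 \left(-53 + 6 \cdot 5 \left(\left(-1\right) \left(-5\right)\right)\right) = 149 \left(-53 + 30 \cdot 5\right) = 149 \left(-53 + 150\right) = 149 \cdot 97 = 14453$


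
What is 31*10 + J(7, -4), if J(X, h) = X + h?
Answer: 313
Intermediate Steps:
31*10 + J(7, -4) = 31*10 + (7 - 4) = 310 + 3 = 313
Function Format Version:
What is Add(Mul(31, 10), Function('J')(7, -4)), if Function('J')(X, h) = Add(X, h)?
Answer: 313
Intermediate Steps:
Add(Mul(31, 10), Function('J')(7, -4)) = Add(Mul(31, 10), Add(7, -4)) = Add(310, 3) = 313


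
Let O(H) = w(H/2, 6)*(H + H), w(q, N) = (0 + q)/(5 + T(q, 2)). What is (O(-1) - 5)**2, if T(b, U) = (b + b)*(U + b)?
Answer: 1089/49 ≈ 22.224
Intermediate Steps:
T(b, U) = 2*b*(U + b) (T(b, U) = (2*b)*(U + b) = 2*b*(U + b))
w(q, N) = q/(5 + 2*q*(2 + q)) (w(q, N) = (0 + q)/(5 + 2*q*(2 + q)) = q/(5 + 2*q*(2 + q)))
O(H) = H**2/(5 + H*(2 + H/2)) (O(H) = ((H/2)/(5 + 2*(H/2)*(2 + H/2)))*(H + H) = ((H*(1/2))/(5 + 2*(H*(1/2))*(2 + H*(1/2))))*(2*H) = ((H/2)/(5 + 2*(H/2)*(2 + H/2)))*(2*H) = ((H/2)/(5 + H*(2 + H/2)))*(2*H) = (H/(2*(5 + H*(2 + H/2))))*(2*H) = H**2/(5 + H*(2 + H/2)))
(O(-1) - 5)**2 = (2*(-1)**2/(10 - (4 - 1)) - 5)**2 = (2*1/(10 - 1*3) - 5)**2 = (2*1/(10 - 3) - 5)**2 = (2*1/7 - 5)**2 = (2*1*(1/7) - 5)**2 = (2/7 - 5)**2 = (-33/7)**2 = 1089/49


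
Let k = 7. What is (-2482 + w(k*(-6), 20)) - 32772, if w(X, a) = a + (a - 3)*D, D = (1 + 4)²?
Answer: -34809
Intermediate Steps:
D = 25 (D = 5² = 25)
w(X, a) = -75 + 26*a (w(X, a) = a + (a - 3)*25 = a + (-3 + a)*25 = a + (-75 + 25*a) = -75 + 26*a)
(-2482 + w(k*(-6), 20)) - 32772 = (-2482 + (-75 + 26*20)) - 32772 = (-2482 + (-75 + 520)) - 32772 = (-2482 + 445) - 32772 = -2037 - 32772 = -34809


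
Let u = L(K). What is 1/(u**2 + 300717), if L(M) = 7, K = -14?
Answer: 1/300766 ≈ 3.3248e-6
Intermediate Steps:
u = 7
1/(u**2 + 300717) = 1/(7**2 + 300717) = 1/(49 + 300717) = 1/300766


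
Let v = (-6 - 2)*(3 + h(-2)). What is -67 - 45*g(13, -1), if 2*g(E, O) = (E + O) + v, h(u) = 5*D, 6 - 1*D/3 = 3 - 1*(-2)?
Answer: 2903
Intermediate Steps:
D = 3 (D = 18 - 3*(3 - 1*(-2)) = 18 - 3*(3 + 2) = 18 - 3*5 = 18 - 15 = 3)
h(u) = 15 (h(u) = 5*3 = 15)
v = -144 (v = (-6 - 2)*(3 + 15) = -8*18 = -144)
g(E, O) = -72 + E/2 + O/2 (g(E, O) = ((E + O) - 144)/2 = (-144 + E + O)/2 = -72 + E/2 + O/2)
-67 - 45*g(13, -1) = -67 - 45*(-72 + (½)*13 + (½)*(-1)) = -67 - 45*(-72 + 13/2 - ½) = -67 - 45*(-66) = -67 + 2970 = 2903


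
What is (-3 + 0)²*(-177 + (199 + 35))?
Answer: 513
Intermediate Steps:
(-3 + 0)²*(-177 + (199 + 35)) = (-3)²*(-177 + 234) = 9*57 = 513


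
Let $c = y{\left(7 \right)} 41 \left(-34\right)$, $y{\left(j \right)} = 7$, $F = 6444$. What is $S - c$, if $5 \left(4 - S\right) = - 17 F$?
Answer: $\frac{158358}{5} \approx 31672.0$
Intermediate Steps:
$S = \frac{109568}{5}$ ($S = 4 - \frac{\left(-17\right) 6444}{5} = 4 - - \frac{109548}{5} = 4 + \frac{109548}{5} = \frac{109568}{5} \approx 21914.0$)
$c = -9758$ ($c = 7 \cdot 41 \left(-34\right) = 287 \left(-34\right) = -9758$)
$S - c = \frac{109568}{5} - -9758 = \frac{109568}{5} + 9758 = \frac{158358}{5}$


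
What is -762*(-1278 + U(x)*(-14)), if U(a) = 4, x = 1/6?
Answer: 1016508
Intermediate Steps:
x = ⅙ (x = 1*(⅙) = ⅙ ≈ 0.16667)
-762*(-1278 + U(x)*(-14)) = -762*(-1278 + 4*(-14)) = -762*(-1278 - 56) = -762*(-1334) = 1016508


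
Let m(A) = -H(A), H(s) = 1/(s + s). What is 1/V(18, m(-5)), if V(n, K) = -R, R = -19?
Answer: 1/19 ≈ 0.052632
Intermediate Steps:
H(s) = 1/(2*s)
m(A) = -1/(2*A)
V(n, K) = 19 (V(n, K) = -1*(-19) = 19)
1/V(18, m(-5)) = 1/19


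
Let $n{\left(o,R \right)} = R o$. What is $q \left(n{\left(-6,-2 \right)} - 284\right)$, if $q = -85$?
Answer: $23120$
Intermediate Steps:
$q \left(n{\left(-6,-2 \right)} - 284\right) = - 85 \left(\left(-2\right) \left(-6\right) - 284\right) = - 85 \left(12 - 284\right) = \left(-85\right) \left(-272\right) = 23120$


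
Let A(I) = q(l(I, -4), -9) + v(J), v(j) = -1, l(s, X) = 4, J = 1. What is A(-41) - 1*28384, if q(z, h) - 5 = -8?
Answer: -28388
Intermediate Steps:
q(z, h) = -3 (q(z, h) = 5 - 8 = -3)
A(I) = -4 (A(I) = -3 - 1 = -4)
A(-41) - 1*28384 = -4 - 1*28384 = -4 - 28384 = -28388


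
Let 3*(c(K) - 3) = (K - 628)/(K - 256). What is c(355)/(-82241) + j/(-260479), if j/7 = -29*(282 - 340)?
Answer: -95915906540/2120783290461 ≈ -0.045227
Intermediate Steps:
c(K) = 3 + (-628 + K)/(3*(-256 + K)) (c(K) = 3 + ((K - 628)/(K - 256))/3 = 3 + ((-628 + K)/(-256 + K))/3 = 3 + (-628 + K)/(3*(-256 + K)))
j = 11774 (j = 7*(-29*(282 - 340)) = 7*(-29*(-58)) = 7*1682 = 11774)
c(355)/(-82241) + j/(-260479) = (2*(-1466 + 5*355)/(3*(-256 + 355)))/(-82241) + 11774/(-260479) = ((⅔)*(-1466 + 1775)/99)*(-1/82241) + 11774*(-1/260479) = ((⅔)*(1/99)*309)*(-1/82241) - 11774/260479 = (206/99)*(-1/82241) - 11774/260479 = -206/8141859 - 11774/260479 = -95915906540/2120783290461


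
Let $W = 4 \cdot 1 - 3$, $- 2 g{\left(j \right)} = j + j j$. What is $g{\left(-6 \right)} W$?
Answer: $-15$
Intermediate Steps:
$g{\left(j \right)} = - \frac{j}{2} - \frac{j^{2}}{2}$ ($g{\left(j \right)} = - \frac{j + j j}{2} = - \frac{j + j^{2}}{2} = - \frac{j}{2} - \frac{j^{2}}{2}$)
$W = 1$ ($W = 4 - 3 = 1$)
$g{\left(-6 \right)} W = \left(- \frac{1}{2}\right) \left(-6\right) \left(1 - 6\right) 1 = \left(- \frac{1}{2}\right) \left(-6\right) \left(-5\right) 1 = \left(-15\right) 1 = -15$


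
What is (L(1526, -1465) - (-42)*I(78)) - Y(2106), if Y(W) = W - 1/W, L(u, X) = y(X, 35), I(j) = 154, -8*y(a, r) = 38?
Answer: 18352739/4212 ≈ 4357.3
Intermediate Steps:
y(a, r) = -19/4 (y(a, r) = -⅛*38 = -19/4)
L(u, X) = -19/4
(L(1526, -1465) - (-42)*I(78)) - Y(2106) = (-19/4 - (-42)*154) - (2106 - 1/2106) = (-19/4 - 1*(-6468)) - (2106 - 1*1/2106) = (-19/4 + 6468) - (2106 - 1/2106) = 25853/4 - 1*4435235/2106 = 25853/4 - 4435235/2106 = 18352739/4212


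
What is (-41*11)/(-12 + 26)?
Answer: -451/14 ≈ -32.214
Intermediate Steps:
(-41*11)/(-12 + 26) = -451/14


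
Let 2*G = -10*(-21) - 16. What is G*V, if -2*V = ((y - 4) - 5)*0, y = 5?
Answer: 0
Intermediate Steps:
G = 97 (G = (-10*(-21) - 16)/2 = (210 - 16)/2 = (½)*194 = 97)
V = 0 (V = -((5 - 4) - 5)*0/2 = -(1 - 5)*0/2 = -(-2)*0 = -½*0 = 0)
G*V = 97*0 = 0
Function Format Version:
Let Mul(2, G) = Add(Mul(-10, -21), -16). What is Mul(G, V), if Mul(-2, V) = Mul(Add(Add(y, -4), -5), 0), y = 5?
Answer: 0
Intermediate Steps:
G = 97 (G = Mul(Rational(1, 2), Add(Mul(-10, -21), -16)) = Mul(Rational(1, 2), Add(210, -16)) = Mul(Rational(1, 2), 194) = 97)
V = 0 (V = Mul(Rational(-1, 2), Mul(Add(Add(5, -4), -5), 0)) = Mul(Rational(-1, 2), Mul(Add(1, -5), 0)) = Mul(Rational(-1, 2), Mul(-4, 0)) = Mul(Rational(-1, 2), 0) = 0)
Mul(G, V) = Mul(97, 0) = 0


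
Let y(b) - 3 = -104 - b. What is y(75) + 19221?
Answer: 19045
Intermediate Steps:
y(b) = -101 - b (y(b) = 3 + (-104 - b) = -101 - b)
y(75) + 19221 = (-101 - 1*75) + 19221 = (-101 - 75) + 19221 = -176 + 19221 = 19045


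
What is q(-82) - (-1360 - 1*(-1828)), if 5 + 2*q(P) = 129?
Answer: -406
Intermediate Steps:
q(P) = 62 (q(P) = -5/2 + (½)*129 = -5/2 + 129/2 = 62)
q(-82) - (-1360 - 1*(-1828)) = 62 - (-1360 - 1*(-1828)) = 62 - (-1360 + 1828) = 62 - 1*468 = 62 - 468 = -406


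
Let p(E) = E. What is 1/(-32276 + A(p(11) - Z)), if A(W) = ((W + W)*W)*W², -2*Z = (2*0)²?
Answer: -1/2994 ≈ -0.00033400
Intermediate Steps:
Z = 0 (Z = -(2*0)²/2 = -½*0² = -½*0 = 0)
A(W) = 2*W⁴ (A(W) = ((2*W)*W)*W² = (2*W²)*W² = 2*W⁴)
1/(-32276 + A(p(11) - Z)) = 1/(-32276 + 2*(11 - 1*0)⁴) = 1/(-32276 + 2*(11 + 0)⁴) = 1/(-32276 + 2*11⁴) = 1/(-32276 + 2*14641) = 1/(-32276 + 29282) = 1/(-2994) = -1/2994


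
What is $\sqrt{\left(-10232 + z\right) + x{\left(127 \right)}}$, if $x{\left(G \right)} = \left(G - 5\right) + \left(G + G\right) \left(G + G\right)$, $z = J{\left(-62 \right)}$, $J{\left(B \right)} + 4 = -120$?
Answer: $\sqrt{54282} \approx 232.98$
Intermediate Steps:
$J{\left(B \right)} = -124$ ($J{\left(B \right)} = -4 - 120 = -124$)
$z = -124$
$x{\left(G \right)} = -5 + G + 4 G^{2}$ ($x{\left(G \right)} = \left(-5 + G\right) + 2 G 2 G = \left(-5 + G\right) + 4 G^{2} = -5 + G + 4 G^{2}$)
$\sqrt{\left(-10232 + z\right) + x{\left(127 \right)}} = \sqrt{\left(-10232 - 124\right) + \left(-5 + 127 + 4 \cdot 127^{2}\right)} = \sqrt{-10356 + \left(-5 + 127 + 4 \cdot 16129\right)} = \sqrt{-10356 + \left(-5 + 127 + 64516\right)} = \sqrt{-10356 + 64638} = \sqrt{54282}$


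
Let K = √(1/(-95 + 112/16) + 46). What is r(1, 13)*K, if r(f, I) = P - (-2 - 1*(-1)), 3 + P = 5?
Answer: 3*√89034/44 ≈ 20.344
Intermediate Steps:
P = 2 (P = -3 + 5 = 2)
r(f, I) = 3 (r(f, I) = 2 - (-2 - 1*(-1)) = 2 - (-2 + 1) = 2 - 1*(-1) = 2 + 1 = 3)
K = √89034/44 (K = √(1/(-95 + 112*(1/16)) + 46) = √(1/(-95 + 7) + 46) = √(1/(-88) + 46) = √(-1/88 + 46) = √(4047/88) = √89034/44 ≈ 6.7815)
r(1, 13)*K = 3*(√89034/44) = 3*√89034/44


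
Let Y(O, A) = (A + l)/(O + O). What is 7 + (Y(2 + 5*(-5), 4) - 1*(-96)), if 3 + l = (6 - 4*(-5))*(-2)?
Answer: 4789/46 ≈ 104.11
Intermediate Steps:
l = -55 (l = -3 + (6 - 4*(-5))*(-2) = -3 + (6 + 20)*(-2) = -3 + 26*(-2) = -3 - 52 = -55)
Y(O, A) = (-55 + A)/(2*O) (Y(O, A) = (A - 55)/(O + O) = (-55 + A)/((2*O)) = (-55 + A)*(1/(2*O)) = (-55 + A)/(2*O))
7 + (Y(2 + 5*(-5), 4) - 1*(-96)) = 7 + ((-55 + 4)/(2*(2 + 5*(-5))) - 1*(-96)) = 7 + ((½)*(-51)/(2 - 25) + 96) = 7 + ((½)*(-51)/(-23) + 96) = 7 + ((½)*(-1/23)*(-51) + 96) = 7 + (51/46 + 96) = 7 + 4467/46 = 4789/46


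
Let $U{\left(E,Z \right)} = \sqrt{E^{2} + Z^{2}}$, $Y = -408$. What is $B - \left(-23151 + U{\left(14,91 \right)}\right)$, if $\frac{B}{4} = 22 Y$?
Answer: $-12753 - 7 \sqrt{173} \approx -12845.0$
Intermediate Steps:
$B = -35904$ ($B = 4 \cdot 22 \left(-408\right) = 4 \left(-8976\right) = -35904$)
$B - \left(-23151 + U{\left(14,91 \right)}\right) = -35904 - \left(-23151 + \sqrt{14^{2} + 91^{2}}\right) = -35904 + \left(- \sqrt{196 + 8281} + 23151\right) = -35904 + \left(- \sqrt{8477} + 23151\right) = -35904 + \left(- 7 \sqrt{173} + 23151\right) = -35904 + \left(23151 - 7 \sqrt{173}\right) = -12753 - 7 \sqrt{173}$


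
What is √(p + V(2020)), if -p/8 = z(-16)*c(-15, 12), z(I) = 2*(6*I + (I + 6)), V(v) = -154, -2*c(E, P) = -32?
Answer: 3*√2998 ≈ 164.26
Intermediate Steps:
c(E, P) = 16 (c(E, P) = -½*(-32) = 16)
z(I) = 12 + 14*I (z(I) = 2*(6*I + (6 + I)) = 2*(6 + 7*I) = 12 + 14*I)
p = 27136 (p = -8*(12 + 14*(-16))*16 = -8*(12 - 224)*16 = -(-1696)*16 = -8*(-3392) = 27136)
√(p + V(2020)) = √(27136 - 154) = √26982 = 3*√2998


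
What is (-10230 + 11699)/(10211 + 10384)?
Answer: 1469/20595 ≈ 0.071328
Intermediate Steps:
(-10230 + 11699)/(10211 + 10384) = 1469/20595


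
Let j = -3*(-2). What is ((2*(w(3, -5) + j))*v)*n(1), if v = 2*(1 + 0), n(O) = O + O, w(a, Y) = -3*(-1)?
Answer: 72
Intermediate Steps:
w(a, Y) = 3
n(O) = 2*O
j = 6
v = 2 (v = 2*1 = 2)
((2*(w(3, -5) + j))*v)*n(1) = ((2*(3 + 6))*2)*(2*1) = ((2*9)*2)*2 = (18*2)*2 = 36*2 = 72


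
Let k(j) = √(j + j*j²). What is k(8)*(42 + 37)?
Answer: 158*√130 ≈ 1801.5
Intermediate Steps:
k(j) = √(j + j³)
k(8)*(42 + 37) = √(8 + 8³)*(42 + 37) = √(8 + 512)*79 = √520*79 = (2*√130)*79 = 158*√130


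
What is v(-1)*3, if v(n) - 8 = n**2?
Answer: 27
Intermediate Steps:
v(n) = 8 + n**2
v(-1)*3 = (8 + (-1)**2)*3 = (8 + 1)*3 = 9*3 = 27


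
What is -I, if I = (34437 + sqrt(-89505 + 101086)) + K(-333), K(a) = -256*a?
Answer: -119685 - sqrt(11581) ≈ -1.1979e+5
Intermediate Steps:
I = 119685 + sqrt(11581) (I = (34437 + sqrt(-89505 + 101086)) - 256*(-333) = (34437 + sqrt(11581)) + 85248 = 119685 + sqrt(11581) ≈ 1.1979e+5)
-I = -(119685 + sqrt(11581)) = -119685 - sqrt(11581)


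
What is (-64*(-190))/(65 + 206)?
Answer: 12160/271 ≈ 44.871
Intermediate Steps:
(-64*(-190))/(65 + 206) = 12160/271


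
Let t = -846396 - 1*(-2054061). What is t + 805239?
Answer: 2012904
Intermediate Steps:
t = 1207665 (t = -846396 + 2054061 = 1207665)
t + 805239 = 1207665 + 805239 = 2012904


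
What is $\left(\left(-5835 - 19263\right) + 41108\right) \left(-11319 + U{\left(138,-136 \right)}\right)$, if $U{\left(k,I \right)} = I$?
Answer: $-183394550$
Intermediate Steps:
$\left(\left(-5835 - 19263\right) + 41108\right) \left(-11319 + U{\left(138,-136 \right)}\right) = \left(\left(-5835 - 19263\right) + 41108\right) \left(-11319 - 136\right) = \left(-25098 + 41108\right) \left(-11455\right) = 16010 \left(-11455\right) = -183394550$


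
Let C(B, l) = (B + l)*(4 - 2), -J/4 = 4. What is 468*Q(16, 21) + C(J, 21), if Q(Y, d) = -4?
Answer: -1862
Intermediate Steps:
J = -16 (J = -4*4 = -16)
C(B, l) = 2*B + 2*l (C(B, l) = (B + l)*2 = 2*B + 2*l)
468*Q(16, 21) + C(J, 21) = 468*(-4) + (2*(-16) + 2*21) = -1872 + (-32 + 42) = -1872 + 10 = -1862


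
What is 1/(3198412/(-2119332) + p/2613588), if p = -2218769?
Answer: -461588390268/1088469947047 ≈ -0.42407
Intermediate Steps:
1/(3198412/(-2119332) + p/2613588) = 1/(3198412/(-2119332) - 2218769/2613588) = 1/(3198412*(-1/2119332) - 2218769*1/2613588) = 1/(-799603/529833 - 2218769/2613588) = 1/(-1088469947047/461588390268) = -461588390268/1088469947047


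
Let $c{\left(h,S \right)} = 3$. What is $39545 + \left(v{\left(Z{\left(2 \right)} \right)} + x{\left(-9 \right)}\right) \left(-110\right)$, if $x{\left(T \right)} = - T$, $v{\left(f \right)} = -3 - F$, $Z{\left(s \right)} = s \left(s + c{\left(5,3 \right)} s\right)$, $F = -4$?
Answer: $38445$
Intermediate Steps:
$Z{\left(s \right)} = 4 s^{2}$ ($Z{\left(s \right)} = s \left(s + 3 s\right) = s 4 s = 4 s^{2}$)
$v{\left(f \right)} = 1$ ($v{\left(f \right)} = -3 - -4 = -3 + 4 = 1$)
$39545 + \left(v{\left(Z{\left(2 \right)} \right)} + x{\left(-9 \right)}\right) \left(-110\right) = 39545 + \left(1 - -9\right) \left(-110\right) = 39545 + \left(1 + 9\right) \left(-110\right) = 39545 + 10 \left(-110\right) = 39545 - 1100 = 38445$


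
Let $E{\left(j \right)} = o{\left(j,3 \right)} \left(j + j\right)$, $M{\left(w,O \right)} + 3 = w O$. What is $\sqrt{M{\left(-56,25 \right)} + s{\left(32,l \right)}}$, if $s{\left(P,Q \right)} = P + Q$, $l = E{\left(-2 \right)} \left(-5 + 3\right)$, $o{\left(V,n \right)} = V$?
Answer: $i \sqrt{1387} \approx 37.242 i$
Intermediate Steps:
$M{\left(w,O \right)} = -3 + O w$ ($M{\left(w,O \right)} = -3 + w O = -3 + O w$)
$E{\left(j \right)} = 2 j^{2}$ ($E{\left(j \right)} = j \left(j + j\right) = j 2 j = 2 j^{2}$)
$l = -16$ ($l = 2 \left(-2\right)^{2} \left(-5 + 3\right) = 2 \cdot 4 \left(-2\right) = 8 \left(-2\right) = -16$)
$\sqrt{M{\left(-56,25 \right)} + s{\left(32,l \right)}} = \sqrt{\left(-3 + 25 \left(-56\right)\right) + \left(32 - 16\right)} = \sqrt{\left(-3 - 1400\right) + 16} = \sqrt{-1403 + 16} = \sqrt{-1387} = i \sqrt{1387}$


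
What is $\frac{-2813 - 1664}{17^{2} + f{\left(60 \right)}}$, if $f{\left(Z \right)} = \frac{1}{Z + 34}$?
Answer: $- \frac{420838}{27167} \approx -15.491$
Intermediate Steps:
$f{\left(Z \right)} = \frac{1}{34 + Z}$
$\frac{-2813 - 1664}{17^{2} + f{\left(60 \right)}} = \frac{-2813 - 1664}{17^{2} + \frac{1}{34 + 60}} = - \frac{4477}{289 + \frac{1}{94}} = - \frac{4477}{\frac{27167}{94}} = \left(-4477\right) \frac{94}{27167} = - \frac{420838}{27167}$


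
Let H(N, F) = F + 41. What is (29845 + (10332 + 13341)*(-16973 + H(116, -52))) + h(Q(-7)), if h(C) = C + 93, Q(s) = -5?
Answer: -402032299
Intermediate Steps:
H(N, F) = 41 + F
h(C) = 93 + C
(29845 + (10332 + 13341)*(-16973 + H(116, -52))) + h(Q(-7)) = (29845 + (10332 + 13341)*(-16973 + (41 - 52))) + (93 - 5) = (29845 + 23673*(-16973 - 11)) + 88 = (29845 + 23673*(-16984)) + 88 = (29845 - 402062232) + 88 = -402032387 + 88 = -402032299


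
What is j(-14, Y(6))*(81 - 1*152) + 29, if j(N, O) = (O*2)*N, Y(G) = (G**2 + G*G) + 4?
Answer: 151117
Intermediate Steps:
Y(G) = 4 + 2*G**2 (Y(G) = (G**2 + G**2) + 4 = 2*G**2 + 4 = 4 + 2*G**2)
j(N, O) = 2*N*O (j(N, O) = (2*O)*N = 2*N*O)
j(-14, Y(6))*(81 - 1*152) + 29 = (2*(-14)*(4 + 2*6**2))*(81 - 1*152) + 29 = (2*(-14)*(4 + 2*36))*(81 - 152) + 29 = (2*(-14)*(4 + 72))*(-71) + 29 = (2*(-14)*76)*(-71) + 29 = -2128*(-71) + 29 = 151088 + 29 = 151117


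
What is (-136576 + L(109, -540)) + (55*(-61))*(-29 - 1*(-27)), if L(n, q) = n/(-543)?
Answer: -70517347/543 ≈ -1.2987e+5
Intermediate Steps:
L(n, q) = -n/543 (L(n, q) = n*(-1/543) = -n/543)
(-136576 + L(109, -540)) + (55*(-61))*(-29 - 1*(-27)) = (-136576 - 1/543*109) + (55*(-61))*(-29 - 1*(-27)) = (-136576 - 109/543) - 3355*(-29 + 27) = -74160877/543 - 3355*(-2) = -74160877/543 + 6710 = -70517347/543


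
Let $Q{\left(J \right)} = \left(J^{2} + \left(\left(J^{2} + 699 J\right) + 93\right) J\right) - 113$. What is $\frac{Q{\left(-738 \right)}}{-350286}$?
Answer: $\frac{20765219}{350286} \approx 59.281$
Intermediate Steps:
$Q{\left(J \right)} = -113 + J^{2} + J \left(93 + J^{2} + 699 J\right)$ ($Q{\left(J \right)} = \left(J^{2} + \left(93 + J^{2} + 699 J\right) J\right) - 113 = \left(J^{2} + J \left(93 + J^{2} + 699 J\right)\right) - 113 = -113 + J^{2} + J \left(93 + J^{2} + 699 J\right)$)
$\frac{Q{\left(-738 \right)}}{-350286} = \frac{-113 + \left(-738\right)^{3} + 93 \left(-738\right) + 700 \left(-738\right)^{2}}{-350286} = \left(-113 - 401947272 - 68634 + 700 \cdot 544644\right) \left(- \frac{1}{350286}\right) = \left(-113 - 401947272 - 68634 + 381250800\right) \left(- \frac{1}{350286}\right) = \left(-20765219\right) \left(- \frac{1}{350286}\right) = \frac{20765219}{350286}$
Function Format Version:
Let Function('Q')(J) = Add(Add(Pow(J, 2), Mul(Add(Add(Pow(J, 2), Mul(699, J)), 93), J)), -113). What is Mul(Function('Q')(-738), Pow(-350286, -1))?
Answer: Rational(20765219, 350286) ≈ 59.281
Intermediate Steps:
Function('Q')(J) = Add(-113, Pow(J, 2), Mul(J, Add(93, Pow(J, 2), Mul(699, J)))) (Function('Q')(J) = Add(Add(Pow(J, 2), Mul(Add(93, Pow(J, 2), Mul(699, J)), J)), -113) = Add(Add(Pow(J, 2), Mul(J, Add(93, Pow(J, 2), Mul(699, J)))), -113) = Add(-113, Pow(J, 2), Mul(J, Add(93, Pow(J, 2), Mul(699, J)))))
Mul(Function('Q')(-738), Pow(-350286, -1)) = Mul(Add(-113, Pow(-738, 3), Mul(93, -738), Mul(700, Pow(-738, 2))), Pow(-350286, -1)) = Mul(Add(-113, -401947272, -68634, Mul(700, 544644)), Rational(-1, 350286)) = Mul(Add(-113, -401947272, -68634, 381250800), Rational(-1, 350286)) = Mul(-20765219, Rational(-1, 350286)) = Rational(20765219, 350286)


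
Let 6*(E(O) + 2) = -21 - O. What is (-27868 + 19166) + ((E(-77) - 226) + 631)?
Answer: -24869/3 ≈ -8289.7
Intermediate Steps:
E(O) = -11/2 - O/6 (E(O) = -2 + (-21 - O)/6 = -2 + (-7/2 - O/6) = -11/2 - O/6)
(-27868 + 19166) + ((E(-77) - 226) + 631) = (-27868 + 19166) + (((-11/2 - ⅙*(-77)) - 226) + 631) = -8702 + (((-11/2 + 77/6) - 226) + 631) = -8702 + ((22/3 - 226) + 631) = -8702 + (-656/3 + 631) = -8702 + 1237/3 = -24869/3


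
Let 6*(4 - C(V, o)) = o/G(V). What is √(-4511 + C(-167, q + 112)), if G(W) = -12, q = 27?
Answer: I*√648730/12 ≈ 67.12*I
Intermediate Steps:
C(V, o) = 4 + o/72 (C(V, o) = 4 - o/(6*(-12)) = 4 - o*(-1)/(6*12) = 4 - (-1)*o/72 = 4 + o/72)
√(-4511 + C(-167, q + 112)) = √(-4511 + (4 + (27 + 112)/72)) = √(-4511 + (4 + (1/72)*139)) = √(-4511 + (4 + 139/72)) = √(-4511 + 427/72) = √(-324365/72) = I*√648730/12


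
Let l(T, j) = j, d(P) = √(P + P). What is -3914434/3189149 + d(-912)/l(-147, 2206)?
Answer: -3914434/3189149 + 2*I*√114/1103 ≈ -1.2274 + 0.01936*I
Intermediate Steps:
d(P) = √2*√P (d(P) = √(2*P) = √2*√P)
-3914434/3189149 + d(-912)/l(-147, 2206) = -3914434/3189149 + (√2*√(-912))/2206 = -3914434*1/3189149 + (√2*(4*I*√57))*(1/2206) = -3914434/3189149 + (4*I*√114)*(1/2206) = -3914434/3189149 + 2*I*√114/1103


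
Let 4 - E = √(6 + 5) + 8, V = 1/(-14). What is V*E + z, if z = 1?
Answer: 9/7 + √11/14 ≈ 1.5226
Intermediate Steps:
V = -1/14 ≈ -0.071429
E = -4 - √11 (E = 4 - (√(6 + 5) + 8) = 4 - (√11 + 8) = 4 - (8 + √11) = 4 + (-8 - √11) = -4 - √11 ≈ -7.3166)
V*E + z = -(-4 - √11)/14 + 1 = (2/7 + √11/14) + 1 = 9/7 + √11/14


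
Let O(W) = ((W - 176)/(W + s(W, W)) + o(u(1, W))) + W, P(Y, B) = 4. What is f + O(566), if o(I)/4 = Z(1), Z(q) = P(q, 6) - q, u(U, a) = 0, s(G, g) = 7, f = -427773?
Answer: -81594115/191 ≈ -4.2719e+5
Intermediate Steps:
Z(q) = 4 - q
o(I) = 12 (o(I) = 4*(4 - 1*1) = 4*(4 - 1) = 4*3 = 12)
O(W) = 12 + W + (-176 + W)/(7 + W) (O(W) = ((W - 176)/(W + 7) + 12) + W = ((-176 + W)/(7 + W) + 12) + W = (12 + (-176 + W)/(7 + W)) + W = 12 + W + (-176 + W)/(7 + W))
f + O(566) = -427773 + (-92 + 566**2 + 20*566)/(7 + 566) = -427773 + (-92 + 320356 + 11320)/573 = -427773 + (1/573)*331584 = -427773 + 110528/191 = -81594115/191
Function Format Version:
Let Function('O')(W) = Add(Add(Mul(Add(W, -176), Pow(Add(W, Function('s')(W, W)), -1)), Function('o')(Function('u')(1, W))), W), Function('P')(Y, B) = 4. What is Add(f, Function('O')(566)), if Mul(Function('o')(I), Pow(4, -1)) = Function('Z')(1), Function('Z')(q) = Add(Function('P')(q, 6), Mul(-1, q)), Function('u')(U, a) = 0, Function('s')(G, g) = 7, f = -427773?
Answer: Rational(-81594115, 191) ≈ -4.2719e+5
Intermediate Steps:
Function('Z')(q) = Add(4, Mul(-1, q))
Function('o')(I) = 12 (Function('o')(I) = Mul(4, Add(4, Mul(-1, 1))) = Mul(4, Add(4, -1)) = Mul(4, 3) = 12)
Function('O')(W) = Add(12, W, Mul(Pow(Add(7, W), -1), Add(-176, W))) (Function('O')(W) = Add(Add(Mul(Add(W, -176), Pow(Add(W, 7), -1)), 12), W) = Add(Add(Mul(Add(-176, W), Pow(Add(7, W), -1)), 12), W) = Add(Add(Mul(Pow(Add(7, W), -1), Add(-176, W)), 12), W) = Add(Add(12, Mul(Pow(Add(7, W), -1), Add(-176, W))), W) = Add(12, W, Mul(Pow(Add(7, W), -1), Add(-176, W))))
Add(f, Function('O')(566)) = Add(-427773, Mul(Pow(Add(7, 566), -1), Add(-92, Pow(566, 2), Mul(20, 566)))) = Add(-427773, Mul(Pow(573, -1), Add(-92, 320356, 11320))) = Add(-427773, Mul(Rational(1, 573), 331584)) = Add(-427773, Rational(110528, 191)) = Rational(-81594115, 191)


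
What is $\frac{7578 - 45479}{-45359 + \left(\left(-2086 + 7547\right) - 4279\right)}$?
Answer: $\frac{37901}{44177} \approx 0.85793$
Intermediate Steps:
$\frac{7578 - 45479}{-45359 + \left(\left(-2086 + 7547\right) - 4279\right)} = - \frac{37901}{-45359 + \left(5461 - 4279\right)} = - \frac{37901}{-45359 + 1182} = - \frac{37901}{-44177} = \left(-37901\right) \left(- \frac{1}{44177}\right) = \frac{37901}{44177}$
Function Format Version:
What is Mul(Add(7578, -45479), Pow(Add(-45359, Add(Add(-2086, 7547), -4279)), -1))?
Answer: Rational(37901, 44177) ≈ 0.85793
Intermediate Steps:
Mul(Add(7578, -45479), Pow(Add(-45359, Add(Add(-2086, 7547), -4279)), -1)) = Mul(-37901, Pow(Add(-45359, Add(5461, -4279)), -1)) = Mul(-37901, Pow(Add(-45359, 1182), -1)) = Mul(-37901, Pow(-44177, -1)) = Mul(-37901, Rational(-1, 44177)) = Rational(37901, 44177)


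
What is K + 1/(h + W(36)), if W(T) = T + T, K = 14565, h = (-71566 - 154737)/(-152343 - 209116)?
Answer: 54621612682/3750193 ≈ 14565.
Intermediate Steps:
h = 32329/51637 (h = -226303/(-361459) = -226303*(-1/361459) = 32329/51637 ≈ 0.62608)
W(T) = 2*T
K + 1/(h + W(36)) = 14565 + 1/(32329/51637 + 2*36) = 14565 + 1/(32329/51637 + 72) = 14565 + 1/(3750193/51637) = 14565 + 51637/3750193 = 54621612682/3750193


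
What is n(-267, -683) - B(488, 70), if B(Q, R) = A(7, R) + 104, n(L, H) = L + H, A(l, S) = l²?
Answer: -1103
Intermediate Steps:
n(L, H) = H + L
B(Q, R) = 153 (B(Q, R) = 7² + 104 = 49 + 104 = 153)
n(-267, -683) - B(488, 70) = (-683 - 267) - 1*153 = -950 - 153 = -1103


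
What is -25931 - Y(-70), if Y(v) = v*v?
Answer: -30831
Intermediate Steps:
Y(v) = v²
-25931 - Y(-70) = -25931 - 1*(-70)² = -25931 - 1*4900 = -25931 - 4900 = -30831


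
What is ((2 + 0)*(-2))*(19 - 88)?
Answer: 276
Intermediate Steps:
((2 + 0)*(-2))*(19 - 88) = (2*(-2))*(-69) = -4*(-69) = 276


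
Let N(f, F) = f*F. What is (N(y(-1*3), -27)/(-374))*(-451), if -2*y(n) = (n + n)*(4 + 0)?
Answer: -6642/17 ≈ -390.71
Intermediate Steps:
y(n) = -4*n (y(n) = -(n + n)*(4 + 0)/2 = -2*n*4/2 = -4*n)
N(f, F) = F*f
(N(y(-1*3), -27)/(-374))*(-451) = (-(-108)*(-1*3)/(-374))*(-451) = (-(-108)*(-3)*(-1/374))*(-451) = (-27*12*(-1/374))*(-451) = -324*(-1/374)*(-451) = (162/187)*(-451) = -6642/17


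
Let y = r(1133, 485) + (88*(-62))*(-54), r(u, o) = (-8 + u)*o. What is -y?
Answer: -840249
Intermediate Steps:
r(u, o) = o*(-8 + u)
y = 840249 (y = 485*(-8 + 1133) + (88*(-62))*(-54) = 485*1125 - 5456*(-54) = 545625 + 294624 = 840249)
-y = -1*840249 = -840249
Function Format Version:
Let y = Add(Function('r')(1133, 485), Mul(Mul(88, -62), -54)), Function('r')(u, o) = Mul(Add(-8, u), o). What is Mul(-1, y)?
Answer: -840249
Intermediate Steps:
Function('r')(u, o) = Mul(o, Add(-8, u))
y = 840249 (y = Add(Mul(485, Add(-8, 1133)), Mul(Mul(88, -62), -54)) = Add(Mul(485, 1125), Mul(-5456, -54)) = Add(545625, 294624) = 840249)
Mul(-1, y) = Mul(-1, 840249) = -840249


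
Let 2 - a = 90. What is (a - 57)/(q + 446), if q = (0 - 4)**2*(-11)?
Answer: -29/54 ≈ -0.53704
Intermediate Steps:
a = -88 (a = 2 - 1*90 = 2 - 90 = -88)
q = -176 (q = (-4)**2*(-11) = 16*(-11) = -176)
(a - 57)/(q + 446) = (-88 - 57)/(-176 + 446) = -145/270 = -145*1/270 = -29/54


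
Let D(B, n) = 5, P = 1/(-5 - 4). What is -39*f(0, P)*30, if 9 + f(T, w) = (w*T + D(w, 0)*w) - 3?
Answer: 14690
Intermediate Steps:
P = -⅑ (P = 1/(-9) = -⅑ ≈ -0.11111)
f(T, w) = -12 + 5*w + T*w (f(T, w) = -9 + ((w*T + 5*w) - 3) = -9 + ((T*w + 5*w) - 3) = -9 + ((5*w + T*w) - 3) = -9 + (-3 + 5*w + T*w) = -12 + 5*w + T*w)
-39*f(0, P)*30 = -39*(-12 + 5*(-⅑) + 0*(-⅑))*30 = -39*(-12 - 5/9 + 0)*30 = -39*(-113/9)*30 = (1469/3)*30 = 14690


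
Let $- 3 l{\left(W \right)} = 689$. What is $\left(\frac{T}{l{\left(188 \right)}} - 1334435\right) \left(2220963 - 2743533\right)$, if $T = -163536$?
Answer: $\frac{480207918864990}{689} \approx 6.9696 \cdot 10^{11}$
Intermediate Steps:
$l{\left(W \right)} = - \frac{689}{3}$ ($l{\left(W \right)} = \left(- \frac{1}{3}\right) 689 = - \frac{689}{3}$)
$\left(\frac{T}{l{\left(188 \right)}} - 1334435\right) \left(2220963 - 2743533\right) = \left(- \frac{163536}{- \frac{689}{3}} - 1334435\right) \left(2220963 - 2743533\right) = \left(\left(-163536\right) \left(- \frac{3}{689}\right) - 1334435\right) \left(-522570\right) = \left(\frac{490608}{689} - 1334435\right) \left(-522570\right) = \left(- \frac{918935107}{689}\right) \left(-522570\right) = \frac{480207918864990}{689}$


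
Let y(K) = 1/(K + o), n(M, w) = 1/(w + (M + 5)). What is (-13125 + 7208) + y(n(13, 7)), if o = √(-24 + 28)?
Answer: -301742/51 ≈ -5916.5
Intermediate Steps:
n(M, w) = 1/(5 + M + w) (n(M, w) = 1/(w + (5 + M)) = 1/(5 + M + w))
o = 2 (o = √4 = 2)
y(K) = 1/(2 + K) (y(K) = 1/(K + 2) = 1/(2 + K))
(-13125 + 7208) + y(n(13, 7)) = (-13125 + 7208) + 1/(2 + 1/(5 + 13 + 7)) = -5917 + 1/(2 + 1/25) = -5917 + 1/(51/25) = -5917 + 25/51 = -301742/51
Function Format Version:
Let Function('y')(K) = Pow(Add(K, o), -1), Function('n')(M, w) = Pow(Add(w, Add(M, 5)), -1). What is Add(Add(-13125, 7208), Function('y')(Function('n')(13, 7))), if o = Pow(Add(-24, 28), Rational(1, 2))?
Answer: Rational(-301742, 51) ≈ -5916.5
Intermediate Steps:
Function('n')(M, w) = Pow(Add(5, M, w), -1) (Function('n')(M, w) = Pow(Add(w, Add(5, M)), -1) = Pow(Add(5, M, w), -1))
o = 2 (o = Pow(4, Rational(1, 2)) = 2)
Function('y')(K) = Pow(Add(2, K), -1) (Function('y')(K) = Pow(Add(K, 2), -1) = Pow(Add(2, K), -1))
Add(Add(-13125, 7208), Function('y')(Function('n')(13, 7))) = Add(Add(-13125, 7208), Pow(Add(2, Pow(Add(5, 13, 7), -1)), -1)) = Add(-5917, Pow(Add(2, Pow(25, -1)), -1)) = Add(-5917, Pow(Add(2, Rational(1, 25)), -1)) = Add(-5917, Pow(Rational(51, 25), -1)) = Add(-5917, Rational(25, 51)) = Rational(-301742, 51)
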